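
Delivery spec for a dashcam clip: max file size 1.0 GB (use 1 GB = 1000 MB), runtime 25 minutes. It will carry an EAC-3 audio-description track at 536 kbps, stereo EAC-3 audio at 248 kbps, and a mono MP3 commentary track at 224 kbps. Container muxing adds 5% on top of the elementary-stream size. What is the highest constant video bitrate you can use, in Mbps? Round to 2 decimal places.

4.07 Mbps

Budget: 1.0 GB = 8000.0 Mb.
Stream payload after overhead: 8000.0 / 1.05 = 7619.0 Mb.
25 min = 1500 s
Total bitrate budget: 7619.0 Mb / 1500 s = 5.079 Mbps.
Audio total: 536 + 248 + 224 = 1008 kbps = 1.008 Mbps.
Video: 5.079 − 1.008 = 4.071 Mbps.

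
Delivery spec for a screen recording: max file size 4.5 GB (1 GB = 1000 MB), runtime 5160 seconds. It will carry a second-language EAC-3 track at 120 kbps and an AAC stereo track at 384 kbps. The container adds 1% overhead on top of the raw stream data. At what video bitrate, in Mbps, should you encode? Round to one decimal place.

Budget: 4.5 GB = 36000.0 Mb.
Stream payload after overhead: 36000.0 / 1.01 = 35643.6 Mb.
Total bitrate budget: 35643.6 Mb / 5160 s = 6.908 Mbps.
Audio total: 120 + 384 = 504 kbps = 0.504 Mbps.
Video: 6.908 − 0.504 = 6.404 Mbps.

6.4 Mbps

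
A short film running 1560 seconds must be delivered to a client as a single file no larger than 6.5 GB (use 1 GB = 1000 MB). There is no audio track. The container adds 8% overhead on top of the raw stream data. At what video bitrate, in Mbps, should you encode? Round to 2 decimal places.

30.86 Mbps

Budget: 6.5 GB = 52000.0 Mb.
Stream payload after overhead: 52000.0 / 1.08 = 48148.1 Mb.
Total bitrate budget: 48148.1 Mb / 1560 s = 30.864 Mbps.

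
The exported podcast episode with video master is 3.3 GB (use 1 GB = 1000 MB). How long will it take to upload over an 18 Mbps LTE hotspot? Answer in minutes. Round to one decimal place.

File: 3.3 GB = 26400.0 Mb.
At 18 Mbps: 26400.0 / 18 = 1466.7 s ≈ 24.4 minutes.

24.4 minutes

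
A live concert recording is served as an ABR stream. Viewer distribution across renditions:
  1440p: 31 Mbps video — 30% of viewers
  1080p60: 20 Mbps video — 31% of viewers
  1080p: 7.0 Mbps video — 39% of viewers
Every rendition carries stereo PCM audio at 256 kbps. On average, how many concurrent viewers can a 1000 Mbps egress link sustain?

Audio: 256 kbps = 0.256 Mbps.
Average per-viewer bitrate: 0.30×31.256 + 0.31×20.256 + 0.39×7.256 = 18.486 Mbps.
1000 Mbps = 1,000 Mbps; 1,000 / 18.486 = 54.09 → 54.

54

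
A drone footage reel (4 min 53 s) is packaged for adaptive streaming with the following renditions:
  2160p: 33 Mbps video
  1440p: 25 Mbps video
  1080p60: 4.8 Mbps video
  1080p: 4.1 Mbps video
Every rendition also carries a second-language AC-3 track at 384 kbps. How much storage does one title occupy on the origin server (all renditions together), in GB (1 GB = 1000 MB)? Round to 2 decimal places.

2.51 GB

4 min 53 s = 293 s
Audio: 384 kbps = 0.384 Mbps.
Sum of rendition bitrates: (33+0.384) + (25+0.384) + (4.8+0.384) + (4.1+0.384) = 68.436 Mbps.
× 293 s = 20,052 Mb = 2,506 MB = 2.506 GB.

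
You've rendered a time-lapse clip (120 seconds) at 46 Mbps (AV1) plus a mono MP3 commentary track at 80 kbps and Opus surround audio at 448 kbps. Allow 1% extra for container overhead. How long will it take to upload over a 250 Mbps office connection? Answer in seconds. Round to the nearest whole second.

Audio total: 80 + 448 = 528 kbps = 0.528 Mbps.
Total bitrate: 46.528 Mbps.
File: 46.528 Mbps × 120 s = 5583.4 Mb.
With 1% container overhead: ×1.01. → 5639.2 Mb.
At 250 Mbps: 5639.2 / 250 = 22.6 s ≈ 22.6 seconds.

23 seconds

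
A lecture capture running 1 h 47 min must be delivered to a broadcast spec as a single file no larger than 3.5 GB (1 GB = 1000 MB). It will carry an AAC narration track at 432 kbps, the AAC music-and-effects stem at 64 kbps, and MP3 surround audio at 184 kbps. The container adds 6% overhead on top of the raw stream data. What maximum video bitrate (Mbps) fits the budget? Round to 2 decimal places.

Budget: 3.5 GB = 28000.0 Mb.
Stream payload after overhead: 28000.0 / 1.06 = 26415.1 Mb.
1 h 47 min = 107 min = 6420 s
Total bitrate budget: 26415.1 Mb / 6420 s = 4.115 Mbps.
Audio total: 432 + 64 + 184 = 680 kbps = 0.680 Mbps.
Video: 4.115 − 0.680 = 3.435 Mbps.

3.43 Mbps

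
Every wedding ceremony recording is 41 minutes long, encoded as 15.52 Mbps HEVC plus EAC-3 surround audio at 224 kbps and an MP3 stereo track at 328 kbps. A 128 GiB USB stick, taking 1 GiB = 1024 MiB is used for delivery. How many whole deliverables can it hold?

41 min = 2460 s
Audio total: 224 + 328 = 552 kbps = 0.552 Mbps.
Total bitrate: 16.072 Mbps.
Per item: 16.072 Mbps × 2460 s = 39,537 Mb = 4,942 MB.
Capacity: 128 GiB = 1,099,512 Mb; 27.81 items → 27 complete.

27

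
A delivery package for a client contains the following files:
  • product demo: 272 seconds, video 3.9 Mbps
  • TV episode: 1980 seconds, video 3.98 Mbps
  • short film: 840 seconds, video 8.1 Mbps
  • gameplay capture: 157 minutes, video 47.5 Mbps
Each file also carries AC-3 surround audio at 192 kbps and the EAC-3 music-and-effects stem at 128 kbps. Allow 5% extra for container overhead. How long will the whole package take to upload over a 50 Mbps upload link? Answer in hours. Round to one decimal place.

2.7 hours

Audio total: 192 + 128 = 320 kbps = 0.320 Mbps.
product demo: 4.220 Mbps × 272 s × 1.05 = 1205.2 Mb
TV episode: 4.300 Mbps × 1980 s × 1.05 = 8939.7 Mb
short film: 8.420 Mbps × 840 s × 1.05 = 7426.4 Mb
gameplay capture: 47.820 Mbps × 9420 s × 1.05 = 472987.6 Mb
Total: 490559.0 Mb = 61319.9 MB.
At 50 Mbps: 490559.0 / 50 = 9811 s ≈ 2.73 hours.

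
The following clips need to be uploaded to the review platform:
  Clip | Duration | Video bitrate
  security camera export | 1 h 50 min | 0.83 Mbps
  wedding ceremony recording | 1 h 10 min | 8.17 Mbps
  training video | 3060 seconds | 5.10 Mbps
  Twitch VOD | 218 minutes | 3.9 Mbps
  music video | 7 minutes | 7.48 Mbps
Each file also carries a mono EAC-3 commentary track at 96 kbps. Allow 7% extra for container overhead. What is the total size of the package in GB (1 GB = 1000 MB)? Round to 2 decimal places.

Audio: 96 kbps = 0.096 Mbps.
security camera export: 0.926 Mbps × 6600 s × 1.07 = 6539.4 Mb
wedding ceremony recording: 8.266 Mbps × 4200 s × 1.07 = 37147.4 Mb
training video: 5.196 Mbps × 3060 s × 1.07 = 17012.7 Mb
Twitch VOD: 3.996 Mbps × 13080 s × 1.07 = 55926.4 Mb
music video: 7.576 Mbps × 420 s × 1.07 = 3404.7 Mb
Total: 120030.6 Mb = 15003.8 MB.
= 15.00 GB.

15.00 GB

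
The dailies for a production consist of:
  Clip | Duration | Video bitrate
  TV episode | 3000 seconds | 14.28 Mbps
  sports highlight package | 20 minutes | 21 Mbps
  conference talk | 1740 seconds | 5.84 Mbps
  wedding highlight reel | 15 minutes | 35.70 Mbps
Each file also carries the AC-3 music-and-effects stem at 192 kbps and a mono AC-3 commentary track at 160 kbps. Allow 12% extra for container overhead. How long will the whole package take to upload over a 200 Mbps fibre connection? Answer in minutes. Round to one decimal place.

Audio total: 192 + 160 = 352 kbps = 0.352 Mbps.
TV episode: 14.632 Mbps × 3000 s × 1.12 = 49163.5 Mb
sports highlight package: 21.352 Mbps × 1200 s × 1.12 = 28697.1 Mb
conference talk: 6.192 Mbps × 1740 s × 1.12 = 12067.0 Mb
wedding highlight reel: 36.052 Mbps × 900 s × 1.12 = 36340.4 Mb
Total: 126268.0 Mb = 15783.5 MB.
At 200 Mbps: 126268.0 / 200 = 631 s ≈ 10.5 minutes.

10.5 minutes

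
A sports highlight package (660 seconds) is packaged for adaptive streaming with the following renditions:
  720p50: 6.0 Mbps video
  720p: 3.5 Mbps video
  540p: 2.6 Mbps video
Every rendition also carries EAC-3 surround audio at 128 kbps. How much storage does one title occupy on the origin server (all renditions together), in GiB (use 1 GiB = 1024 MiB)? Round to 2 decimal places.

0.96 GiB

Audio: 128 kbps = 0.128 Mbps.
Sum of rendition bitrates: (6.0+0.128) + (3.5+0.128) + (2.6+0.128) = 12.484 Mbps.
× 660 s = 8,239 Mb = 1,030 MB = 0.9592 GiB.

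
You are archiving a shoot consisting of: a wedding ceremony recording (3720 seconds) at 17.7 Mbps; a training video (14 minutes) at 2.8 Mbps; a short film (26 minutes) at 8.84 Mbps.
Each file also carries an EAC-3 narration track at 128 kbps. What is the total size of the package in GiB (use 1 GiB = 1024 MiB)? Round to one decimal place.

9.6 GiB

Audio: 128 kbps = 0.128 Mbps.
wedding ceremony recording: 17.828 Mbps × 3720 s = 66320.2 Mb
training video: 2.928 Mbps × 840 s = 2459.5 Mb
short film: 8.968 Mbps × 1560 s = 13990.1 Mb
Total: 82769.8 Mb = 10346.2 MB.
= 9.636 GiB.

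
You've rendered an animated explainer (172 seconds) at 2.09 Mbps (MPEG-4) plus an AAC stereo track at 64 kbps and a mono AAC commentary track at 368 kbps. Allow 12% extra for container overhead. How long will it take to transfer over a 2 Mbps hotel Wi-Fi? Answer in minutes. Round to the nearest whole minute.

Audio total: 64 + 368 = 432 kbps = 0.432 Mbps.
Total bitrate: 2.522 Mbps.
File: 2.522 Mbps × 172 s = 433.8 Mb.
With 12% container overhead: ×1.12. → 485.8 Mb.
At 2 Mbps: 485.8 / 2 = 242.9 s ≈ 4.05 minutes.

4 minutes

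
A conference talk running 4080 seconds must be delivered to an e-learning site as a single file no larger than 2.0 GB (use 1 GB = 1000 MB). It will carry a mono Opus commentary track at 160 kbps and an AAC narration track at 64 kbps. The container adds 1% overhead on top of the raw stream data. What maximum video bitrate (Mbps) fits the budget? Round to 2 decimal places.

3.66 Mbps

Budget: 2.0 GB = 16000.0 Mb.
Stream payload after overhead: 16000.0 / 1.01 = 15841.6 Mb.
Total bitrate budget: 15841.6 Mb / 4080 s = 3.883 Mbps.
Audio total: 160 + 64 = 224 kbps = 0.224 Mbps.
Video: 3.883 − 0.224 = 3.659 Mbps.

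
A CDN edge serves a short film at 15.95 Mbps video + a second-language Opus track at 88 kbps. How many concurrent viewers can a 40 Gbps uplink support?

2494

Audio: 88 kbps = 0.088 Mbps.
Per-viewer media rate: 16.038 Mbps.
40 Gbps = 40,000 Mbps; 40,000 / 16.038 = 2494.08 → 2494 viewers.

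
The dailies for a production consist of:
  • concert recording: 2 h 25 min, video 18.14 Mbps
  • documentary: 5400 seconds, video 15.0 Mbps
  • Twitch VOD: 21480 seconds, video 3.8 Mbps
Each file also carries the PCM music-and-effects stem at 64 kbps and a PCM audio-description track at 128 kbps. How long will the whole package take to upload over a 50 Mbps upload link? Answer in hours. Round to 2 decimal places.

1.82 hours

Audio total: 64 + 128 = 192 kbps = 0.192 Mbps.
concert recording: 18.332 Mbps × 8700 s = 159488.4 Mb
documentary: 15.192 Mbps × 5400 s = 82036.8 Mb
Twitch VOD: 3.992 Mbps × 21480 s = 85748.2 Mb
Total: 327273.4 Mb = 40909.2 MB.
At 50 Mbps: 327273.4 / 50 = 6545 s ≈ 1.82 hours.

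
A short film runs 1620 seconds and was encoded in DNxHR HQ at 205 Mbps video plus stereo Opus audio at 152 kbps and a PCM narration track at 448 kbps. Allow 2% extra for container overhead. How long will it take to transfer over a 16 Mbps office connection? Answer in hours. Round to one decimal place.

5.9 hours

Audio total: 152 + 448 = 600 kbps = 0.600 Mbps.
Total bitrate: 205.600 Mbps.
File: 205.600 Mbps × 1620 s = 333072.0 Mb.
With 2% container overhead: ×1.02. → 339733.4 Mb.
At 16 Mbps: 339733.4 / 16 = 21233.3 s ≈ 5.9 hours.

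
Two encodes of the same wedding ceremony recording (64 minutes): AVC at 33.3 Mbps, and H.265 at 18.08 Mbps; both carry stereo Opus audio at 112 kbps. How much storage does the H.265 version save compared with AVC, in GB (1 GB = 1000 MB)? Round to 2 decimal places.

7.31 GB

64 min = 3840 s
Audio: 112 kbps = 0.112 Mbps.
AVC: 33.412 Mbps × 3840 s = 128302.1 Mb = 16.038 GB.
H.265: 18.192 Mbps × 3840 s = 69857.3 Mb = 8.732 GB.
Saving: 16.038 − 8.732 = 7.306 GB.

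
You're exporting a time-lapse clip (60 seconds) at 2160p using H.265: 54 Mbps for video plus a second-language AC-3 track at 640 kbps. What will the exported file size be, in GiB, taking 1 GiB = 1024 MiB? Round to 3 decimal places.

0.382 GiB

Audio: 640 kbps = 0.640 Mbps.
Total bitrate: 54 + 0.640 = 54.640 Mbps.
Stream data: 54.640 Mbps × 60 s = 3278.4 Mb.
3,278 Mb = 409,800,000 bytes ÷ 1,073,741,824 = 0.3817 GiB.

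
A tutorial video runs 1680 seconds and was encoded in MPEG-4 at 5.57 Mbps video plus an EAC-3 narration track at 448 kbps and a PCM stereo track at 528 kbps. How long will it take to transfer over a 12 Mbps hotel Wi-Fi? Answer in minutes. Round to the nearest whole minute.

15 minutes

Audio total: 448 + 528 = 976 kbps = 0.976 Mbps.
Total bitrate: 6.546 Mbps.
File: 6.546 Mbps × 1680 s = 10997.3 Mb.
At 12 Mbps: 10997.3 / 12 = 916.4 s ≈ 15.3 minutes.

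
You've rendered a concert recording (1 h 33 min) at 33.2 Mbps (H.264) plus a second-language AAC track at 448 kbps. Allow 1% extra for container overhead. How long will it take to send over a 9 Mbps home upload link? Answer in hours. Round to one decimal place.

1 h 33 min = 93 min = 5580 s
Audio: 448 kbps = 0.448 Mbps.
Total bitrate: 33.648 Mbps.
File: 33.648 Mbps × 5580 s = 187755.8 Mb.
With 1% container overhead: ×1.01. → 189633.4 Mb.
At 9 Mbps: 189633.4 / 9 = 21070.4 s ≈ 5.85 hours.

5.9 hours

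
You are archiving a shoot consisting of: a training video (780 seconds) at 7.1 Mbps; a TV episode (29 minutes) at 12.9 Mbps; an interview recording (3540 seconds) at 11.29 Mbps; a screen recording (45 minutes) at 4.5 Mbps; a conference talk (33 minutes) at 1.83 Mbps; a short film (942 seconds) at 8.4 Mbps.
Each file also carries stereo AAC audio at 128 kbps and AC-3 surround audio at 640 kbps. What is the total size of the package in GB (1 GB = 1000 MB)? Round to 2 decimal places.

12.58 GB

Audio total: 128 + 640 = 768 kbps = 0.768 Mbps.
training video: 7.868 Mbps × 780 s = 6137.0 Mb
TV episode: 13.668 Mbps × 1740 s = 23782.3 Mb
interview recording: 12.058 Mbps × 3540 s = 42685.3 Mb
screen recording: 5.268 Mbps × 2700 s = 14223.6 Mb
conference talk: 2.598 Mbps × 1980 s = 5144.0 Mb
short film: 9.168 Mbps × 942 s = 8636.3 Mb
Total: 100608.6 Mb = 12576.1 MB.
= 12.58 GB.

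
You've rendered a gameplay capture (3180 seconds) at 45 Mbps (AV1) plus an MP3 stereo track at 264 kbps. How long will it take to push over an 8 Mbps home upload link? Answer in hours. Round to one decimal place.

Audio: 264 kbps = 0.264 Mbps.
Total bitrate: 45.264 Mbps.
File: 45.264 Mbps × 3180 s = 143939.5 Mb.
At 8 Mbps: 143939.5 / 8 = 17992.4 s ≈ 5 hours.

5.0 hours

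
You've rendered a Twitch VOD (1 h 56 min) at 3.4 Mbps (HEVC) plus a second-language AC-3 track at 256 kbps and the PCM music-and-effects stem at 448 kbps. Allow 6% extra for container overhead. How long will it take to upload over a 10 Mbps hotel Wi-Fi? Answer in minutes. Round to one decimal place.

50.5 minutes

1 h 56 min = 116 min = 6960 s
Audio total: 256 + 448 = 704 kbps = 0.704 Mbps.
Total bitrate: 4.104 Mbps.
File: 4.104 Mbps × 6960 s = 28563.8 Mb.
With 6% container overhead: ×1.06. → 30277.7 Mb.
At 10 Mbps: 30277.7 / 10 = 3027.8 s ≈ 50.5 minutes.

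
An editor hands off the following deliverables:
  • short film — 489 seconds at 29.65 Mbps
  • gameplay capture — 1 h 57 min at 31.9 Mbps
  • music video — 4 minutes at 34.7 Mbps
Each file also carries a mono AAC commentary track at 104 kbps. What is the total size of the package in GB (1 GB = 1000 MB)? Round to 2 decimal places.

30.95 GB

Audio: 104 kbps = 0.104 Mbps.
short film: 29.754 Mbps × 489 s = 14549.7 Mb
gameplay capture: 32.004 Mbps × 7020 s = 224668.1 Mb
music video: 34.804 Mbps × 240 s = 8353.0 Mb
Total: 247570.7 Mb = 30946.3 MB.
= 30.95 GB.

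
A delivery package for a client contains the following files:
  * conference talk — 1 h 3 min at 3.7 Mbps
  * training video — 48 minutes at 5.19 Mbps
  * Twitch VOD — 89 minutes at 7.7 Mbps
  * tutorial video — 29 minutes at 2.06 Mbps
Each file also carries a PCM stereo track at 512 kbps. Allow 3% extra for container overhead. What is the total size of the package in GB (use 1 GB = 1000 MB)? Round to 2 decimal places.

10.39 GB

Audio: 512 kbps = 0.512 Mbps.
conference talk: 4.212 Mbps × 3780 s × 1.03 = 16399.0 Mb
training video: 5.702 Mbps × 2880 s × 1.03 = 16914.4 Mb
Twitch VOD: 8.212 Mbps × 5340 s × 1.03 = 45167.6 Mb
tutorial video: 2.572 Mbps × 1740 s × 1.03 = 4609.5 Mb
Total: 83090.6 Mb = 10386.3 MB.
= 10.39 GB.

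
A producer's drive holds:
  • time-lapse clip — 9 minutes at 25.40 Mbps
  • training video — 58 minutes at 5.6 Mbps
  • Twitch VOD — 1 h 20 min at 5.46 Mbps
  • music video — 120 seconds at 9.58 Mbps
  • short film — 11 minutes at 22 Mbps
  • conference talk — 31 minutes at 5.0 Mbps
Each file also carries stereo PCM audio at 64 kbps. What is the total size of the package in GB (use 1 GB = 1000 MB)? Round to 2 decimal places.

10.64 GB

Audio: 64 kbps = 0.064 Mbps.
time-lapse clip: 25.464 Mbps × 540 s = 13750.6 Mb
training video: 5.664 Mbps × 3480 s = 19710.7 Mb
Twitch VOD: 5.524 Mbps × 4800 s = 26515.2 Mb
music video: 9.644 Mbps × 120 s = 1157.3 Mb
short film: 22.064 Mbps × 660 s = 14562.2 Mb
conference talk: 5.064 Mbps × 1860 s = 9419.0 Mb
Total: 85115.0 Mb = 10639.4 MB.
= 10.64 GB.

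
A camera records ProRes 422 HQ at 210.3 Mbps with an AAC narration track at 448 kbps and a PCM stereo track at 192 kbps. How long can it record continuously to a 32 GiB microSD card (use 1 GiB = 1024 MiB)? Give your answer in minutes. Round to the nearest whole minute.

22 minutes

Audio total: 448 + 192 = 640 kbps = 0.640 Mbps.
Total bitrate: 210.3 + 0.640 = 210.940 Mbps.
Capacity: 32 GiB = 274,878 Mb.
Recording time: 274,878 / 210.940 = 1,303 s ≈ 21.7 minutes.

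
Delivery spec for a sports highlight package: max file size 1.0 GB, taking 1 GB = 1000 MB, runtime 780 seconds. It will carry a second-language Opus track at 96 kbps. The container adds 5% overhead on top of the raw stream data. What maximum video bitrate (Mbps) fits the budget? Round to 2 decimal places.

Budget: 1.0 GB = 8000.0 Mb.
Stream payload after overhead: 8000.0 / 1.05 = 7619.0 Mb.
Total bitrate budget: 7619.0 Mb / 780 s = 9.768 Mbps.
Audio: 96 kbps = 0.096 Mbps.
Video: 9.768 − 0.096 = 9.672 Mbps.

9.67 Mbps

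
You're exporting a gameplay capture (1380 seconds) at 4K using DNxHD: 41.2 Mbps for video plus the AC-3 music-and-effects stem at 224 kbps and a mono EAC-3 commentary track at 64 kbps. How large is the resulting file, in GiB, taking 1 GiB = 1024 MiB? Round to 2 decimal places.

6.67 GiB

Audio total: 224 + 64 = 288 kbps = 0.288 Mbps.
Total bitrate: 41.2 + 0.288 = 41.488 Mbps.
Stream data: 41.488 Mbps × 1380 s = 57253.4 Mb.
57,253 Mb = 7,156,680,000 bytes ÷ 1,073,741,824 = 6.665 GiB.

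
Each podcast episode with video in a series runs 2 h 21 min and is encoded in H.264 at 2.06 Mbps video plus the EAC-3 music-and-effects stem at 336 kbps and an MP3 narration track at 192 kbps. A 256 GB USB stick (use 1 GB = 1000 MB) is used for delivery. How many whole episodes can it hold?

93

2 h 21 min = 141 min = 8460 s
Audio total: 336 + 192 = 528 kbps = 0.528 Mbps.
Total bitrate: 2.588 Mbps.
Per item: 2.588 Mbps × 8460 s = 21,894 Mb = 2,737 MB.
Capacity: 256 GB = 2,048,000 Mb; 93.54 items → 93 complete.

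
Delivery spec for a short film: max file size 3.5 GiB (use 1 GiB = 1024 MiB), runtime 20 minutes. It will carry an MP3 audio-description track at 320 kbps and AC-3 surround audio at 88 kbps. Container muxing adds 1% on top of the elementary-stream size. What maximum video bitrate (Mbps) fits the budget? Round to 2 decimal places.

Budget: 3.5 GiB = 30064.8 Mb.
Stream payload after overhead: 30064.8 / 1.01 = 29767.1 Mb.
20 min = 1200 s
Total bitrate budget: 29767.1 Mb / 1200 s = 24.806 Mbps.
Audio total: 320 + 88 = 408 kbps = 0.408 Mbps.
Video: 24.806 − 0.408 = 24.398 Mbps.

24.40 Mbps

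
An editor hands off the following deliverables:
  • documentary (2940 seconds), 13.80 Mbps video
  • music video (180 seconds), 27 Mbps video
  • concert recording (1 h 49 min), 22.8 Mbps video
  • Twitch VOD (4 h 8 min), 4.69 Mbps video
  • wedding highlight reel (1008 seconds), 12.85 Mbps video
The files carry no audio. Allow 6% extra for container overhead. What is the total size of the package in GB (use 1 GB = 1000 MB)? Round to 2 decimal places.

36.74 GB

documentary: 13.800 Mbps × 2940 s × 1.06 = 43006.3 Mb
music video: 27.000 Mbps × 180 s × 1.06 = 5151.6 Mb
concert recording: 22.800 Mbps × 6540 s × 1.06 = 158058.7 Mb
Twitch VOD: 4.690 Mbps × 14880 s × 1.06 = 73974.4 Mb
wedding highlight reel: 12.850 Mbps × 1008 s × 1.06 = 13730.0 Mb
Total: 293921.0 Mb = 36740.1 MB.
= 36.74 GB.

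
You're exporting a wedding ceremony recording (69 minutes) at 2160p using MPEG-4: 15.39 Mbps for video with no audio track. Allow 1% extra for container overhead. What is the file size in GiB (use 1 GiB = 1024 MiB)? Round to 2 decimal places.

69 min = 4140 s
Total bitrate: 15.39 Mbps.
Stream data: 15.390 Mbps × 4140 s = 63714.6 Mb.
With 1% container overhead: ×1.01.
64,352 Mb = 8,043,968,250 bytes ÷ 1,073,741,824 = 7.492 GiB.

7.49 GiB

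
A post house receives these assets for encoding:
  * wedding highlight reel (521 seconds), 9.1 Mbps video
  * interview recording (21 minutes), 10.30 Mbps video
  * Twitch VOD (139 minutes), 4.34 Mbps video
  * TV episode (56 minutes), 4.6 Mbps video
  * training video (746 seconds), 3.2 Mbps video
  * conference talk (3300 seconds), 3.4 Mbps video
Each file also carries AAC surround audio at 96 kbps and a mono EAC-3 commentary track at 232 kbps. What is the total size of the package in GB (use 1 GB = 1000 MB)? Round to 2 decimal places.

11.09 GB

Audio total: 96 + 232 = 328 kbps = 0.328 Mbps.
wedding highlight reel: 9.428 Mbps × 521 s = 4912.0 Mb
interview recording: 10.628 Mbps × 1260 s = 13391.3 Mb
Twitch VOD: 4.668 Mbps × 8340 s = 38931.1 Mb
TV episode: 4.928 Mbps × 3360 s = 16558.1 Mb
training video: 3.528 Mbps × 746 s = 2631.9 Mb
conference talk: 3.728 Mbps × 3300 s = 12302.4 Mb
Total: 88726.8 Mb = 11090.8 MB.
= 11.09 GB.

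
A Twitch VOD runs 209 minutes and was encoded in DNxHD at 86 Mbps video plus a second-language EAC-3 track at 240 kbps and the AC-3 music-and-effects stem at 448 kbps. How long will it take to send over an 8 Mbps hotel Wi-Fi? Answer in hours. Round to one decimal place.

37.7 hours

209 min = 12540 s
Audio total: 240 + 448 = 688 kbps = 0.688 Mbps.
Total bitrate: 86.688 Mbps.
File: 86.688 Mbps × 12540 s = 1087067.5 Mb.
At 8 Mbps: 1087067.5 / 8 = 135883.4 s ≈ 37.7 hours.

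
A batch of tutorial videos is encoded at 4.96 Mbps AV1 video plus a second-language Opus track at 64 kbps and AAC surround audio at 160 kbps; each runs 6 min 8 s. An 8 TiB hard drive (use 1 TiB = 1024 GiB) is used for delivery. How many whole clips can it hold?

36886

6 min 8 s = 368 s
Audio total: 64 + 160 = 224 kbps = 0.224 Mbps.
Total bitrate: 5.184 Mbps.
Per item: 5.184 Mbps × 368 s = 1,908 Mb = 238.5 MB.
Capacity: 8 TiB = 70,368,744 Mb; 36886.46 items → 36886 complete.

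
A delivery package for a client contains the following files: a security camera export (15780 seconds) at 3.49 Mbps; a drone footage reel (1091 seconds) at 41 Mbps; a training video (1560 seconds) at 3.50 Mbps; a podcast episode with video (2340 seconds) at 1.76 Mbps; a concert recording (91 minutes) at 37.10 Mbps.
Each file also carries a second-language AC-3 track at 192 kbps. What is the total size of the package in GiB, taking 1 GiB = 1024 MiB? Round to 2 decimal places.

Audio: 192 kbps = 0.192 Mbps.
security camera export: 3.682 Mbps × 15780 s = 58102.0 Mb
drone footage reel: 41.192 Mbps × 1091 s = 44940.5 Mb
training video: 3.692 Mbps × 1560 s = 5759.5 Mb
podcast episode with video: 1.952 Mbps × 2340 s = 4567.7 Mb
concert recording: 37.292 Mbps × 5460 s = 203614.3 Mb
Total: 316984.0 Mb = 39623.0 MB.
= 36.90 GiB.

36.90 GiB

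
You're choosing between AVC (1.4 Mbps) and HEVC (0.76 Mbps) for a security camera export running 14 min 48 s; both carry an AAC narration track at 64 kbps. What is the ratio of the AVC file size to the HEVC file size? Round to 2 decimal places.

1.78

14 min 48 s = 888 s
Audio: 64 kbps = 0.064 Mbps.
AVC: 1.464 Mbps × 888 s = 1300.0 Mb = 162.504 MB.
HEVC: 0.824 Mbps × 888 s = 731.7 Mb = 91.464 MB.
Ratio: 162.504 / 91.464 = 1.777.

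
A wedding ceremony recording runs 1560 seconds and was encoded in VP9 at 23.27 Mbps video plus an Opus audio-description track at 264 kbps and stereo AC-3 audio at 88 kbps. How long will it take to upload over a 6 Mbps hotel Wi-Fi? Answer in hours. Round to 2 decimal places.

Audio total: 264 + 88 = 352 kbps = 0.352 Mbps.
Total bitrate: 23.622 Mbps.
File: 23.622 Mbps × 1560 s = 36850.3 Mb.
At 6 Mbps: 36850.3 / 6 = 6141.7 s ≈ 1.71 hours.

1.71 hours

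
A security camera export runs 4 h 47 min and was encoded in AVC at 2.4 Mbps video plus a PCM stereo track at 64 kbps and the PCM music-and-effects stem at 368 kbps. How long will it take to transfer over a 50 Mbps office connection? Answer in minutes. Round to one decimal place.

16.3 minutes

4 h 47 min = 287 min = 17220 s
Audio total: 64 + 368 = 432 kbps = 0.432 Mbps.
Total bitrate: 2.832 Mbps.
File: 2.832 Mbps × 17220 s = 48767.0 Mb.
At 50 Mbps: 48767.0 / 50 = 975.3 s ≈ 16.3 minutes.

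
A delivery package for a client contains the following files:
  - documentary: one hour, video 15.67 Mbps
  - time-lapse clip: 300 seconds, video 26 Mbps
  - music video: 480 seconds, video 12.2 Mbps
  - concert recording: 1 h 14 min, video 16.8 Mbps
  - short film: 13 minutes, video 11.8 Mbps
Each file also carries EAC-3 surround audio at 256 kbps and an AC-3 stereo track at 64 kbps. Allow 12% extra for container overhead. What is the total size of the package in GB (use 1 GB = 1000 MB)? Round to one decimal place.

22.0 GB

Audio total: 256 + 64 = 320 kbps = 0.320 Mbps.
documentary: 15.990 Mbps × 3600 s × 1.12 = 64471.7 Mb
time-lapse clip: 26.320 Mbps × 300 s × 1.12 = 8843.5 Mb
music video: 12.520 Mbps × 480 s × 1.12 = 6730.8 Mb
concert recording: 17.120 Mbps × 4440 s × 1.12 = 85134.3 Mb
short film: 12.120 Mbps × 780 s × 1.12 = 10588.0 Mb
Total: 175768.3 Mb = 21971.0 MB.
= 21.97 GB.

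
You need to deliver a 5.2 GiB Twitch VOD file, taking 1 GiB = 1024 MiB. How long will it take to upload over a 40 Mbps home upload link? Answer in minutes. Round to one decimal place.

File: 5.2 GiB = 44667.7 Mb.
At 40 Mbps: 44667.7 / 40 = 1116.7 s ≈ 18.6 minutes.

18.6 minutes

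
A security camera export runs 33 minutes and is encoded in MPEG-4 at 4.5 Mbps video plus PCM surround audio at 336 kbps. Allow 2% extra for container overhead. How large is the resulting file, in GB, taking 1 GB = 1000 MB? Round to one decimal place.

33 min = 1980 s
Audio: 336 kbps = 0.336 Mbps.
Total bitrate: 4.5 + 0.336 = 4.836 Mbps.
Stream data: 4.836 Mbps × 1980 s = 9575.3 Mb.
With 2% container overhead: ×1.02.
9,767 Mb ÷ 8 = 1,221 MB → 1.221 GB.

1.2 GB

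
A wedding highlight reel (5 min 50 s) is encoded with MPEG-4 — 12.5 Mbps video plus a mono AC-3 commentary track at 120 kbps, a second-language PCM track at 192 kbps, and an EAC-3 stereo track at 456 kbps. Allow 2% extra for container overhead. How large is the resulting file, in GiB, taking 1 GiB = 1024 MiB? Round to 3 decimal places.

0.551 GiB

5 min 50 s = 350 s
Audio total: 120 + 192 + 456 = 768 kbps = 0.768 Mbps.
Total bitrate: 12.5 + 0.768 = 13.268 Mbps.
Stream data: 13.268 Mbps × 350 s = 4643.8 Mb.
With 2% container overhead: ×1.02.
4,737 Mb = 592,084,500 bytes ÷ 1,073,741,824 = 0.5514 GiB.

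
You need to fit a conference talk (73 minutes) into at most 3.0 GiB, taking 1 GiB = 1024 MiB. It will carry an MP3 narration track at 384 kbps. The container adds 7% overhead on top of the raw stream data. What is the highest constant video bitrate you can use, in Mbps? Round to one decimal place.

Budget: 3.0 GiB = 25769.8 Mb.
Stream payload after overhead: 25769.8 / 1.07 = 24083.9 Mb.
73 min = 4380 s
Total bitrate budget: 24083.9 Mb / 4380 s = 5.499 Mbps.
Audio: 384 kbps = 0.384 Mbps.
Video: 5.499 − 0.384 = 5.115 Mbps.

5.1 Mbps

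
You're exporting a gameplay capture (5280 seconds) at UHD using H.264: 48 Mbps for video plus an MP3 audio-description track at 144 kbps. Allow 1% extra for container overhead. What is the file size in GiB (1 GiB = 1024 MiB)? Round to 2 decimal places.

Audio: 144 kbps = 0.144 Mbps.
Total bitrate: 48 + 0.144 = 48.144 Mbps.
Stream data: 48.144 Mbps × 5280 s = 254200.3 Mb.
With 1% container overhead: ×1.01.
256,742 Mb = 32,092,790,400 bytes ÷ 1,073,741,824 = 29.89 GiB.

29.89 GiB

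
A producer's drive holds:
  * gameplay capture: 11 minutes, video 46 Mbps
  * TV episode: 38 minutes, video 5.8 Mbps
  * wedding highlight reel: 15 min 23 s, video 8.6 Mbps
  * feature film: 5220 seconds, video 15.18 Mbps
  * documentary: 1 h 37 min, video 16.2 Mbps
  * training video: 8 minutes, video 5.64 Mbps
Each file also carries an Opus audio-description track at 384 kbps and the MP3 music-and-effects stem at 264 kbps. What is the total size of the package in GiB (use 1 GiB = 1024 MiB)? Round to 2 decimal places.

27.67 GiB

Audio total: 384 + 264 = 648 kbps = 0.648 Mbps.
gameplay capture: 46.648 Mbps × 660 s = 30787.7 Mb
TV episode: 6.448 Mbps × 2280 s = 14701.4 Mb
wedding highlight reel: 9.248 Mbps × 923 s = 8535.9 Mb
feature film: 15.828 Mbps × 5220 s = 82622.2 Mb
documentary: 16.848 Mbps × 5820 s = 98055.4 Mb
training video: 6.288 Mbps × 480 s = 3018.2 Mb
Total: 237720.8 Mb = 29715.1 MB.
= 27.67 GiB.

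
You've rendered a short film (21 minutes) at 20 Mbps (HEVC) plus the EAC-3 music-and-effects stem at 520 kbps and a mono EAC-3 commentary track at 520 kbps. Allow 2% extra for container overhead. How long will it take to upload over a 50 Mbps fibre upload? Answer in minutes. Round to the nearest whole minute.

21 min = 1260 s
Audio total: 520 + 520 = 1040 kbps = 1.040 Mbps.
Total bitrate: 21.040 Mbps.
File: 21.040 Mbps × 1260 s = 26510.4 Mb.
With 2% container overhead: ×1.02. → 27040.6 Mb.
At 50 Mbps: 27040.6 / 50 = 540.8 s ≈ 9.01 minutes.

9 minutes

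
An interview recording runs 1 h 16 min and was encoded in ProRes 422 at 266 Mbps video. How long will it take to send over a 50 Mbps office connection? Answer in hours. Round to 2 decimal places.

6.74 hours

1 h 16 min = 76 min = 4560 s
File: 266.000 Mbps × 4560 s = 1212960.0 Mb.
At 50 Mbps: 1212960.0 / 50 = 24259.2 s ≈ 6.74 hours.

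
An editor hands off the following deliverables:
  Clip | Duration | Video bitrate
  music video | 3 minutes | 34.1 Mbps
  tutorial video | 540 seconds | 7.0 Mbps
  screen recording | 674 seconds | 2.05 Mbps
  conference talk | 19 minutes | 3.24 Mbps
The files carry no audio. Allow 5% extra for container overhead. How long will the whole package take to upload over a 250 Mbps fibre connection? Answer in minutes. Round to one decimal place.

music video: 34.100 Mbps × 180 s × 1.05 = 6444.9 Mb
tutorial video: 7.000 Mbps × 540 s × 1.05 = 3969.0 Mb
screen recording: 2.050 Mbps × 674 s × 1.05 = 1450.8 Mb
conference talk: 3.240 Mbps × 1140 s × 1.05 = 3878.3 Mb
Total: 15743.0 Mb = 1967.9 MB.
At 250 Mbps: 15743.0 / 250 = 63 s ≈ 1.05 minutes.

1.0 minutes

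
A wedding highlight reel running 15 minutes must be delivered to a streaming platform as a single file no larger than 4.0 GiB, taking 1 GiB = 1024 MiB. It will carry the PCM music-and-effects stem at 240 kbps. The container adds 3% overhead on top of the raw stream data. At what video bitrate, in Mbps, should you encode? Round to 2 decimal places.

36.83 Mbps

Budget: 4.0 GiB = 34359.7 Mb.
Stream payload after overhead: 34359.7 / 1.03 = 33359.0 Mb.
15 min = 900 s
Total bitrate budget: 33359.0 Mb / 900 s = 37.066 Mbps.
Audio: 240 kbps = 0.240 Mbps.
Video: 37.066 − 0.240 = 36.826 Mbps.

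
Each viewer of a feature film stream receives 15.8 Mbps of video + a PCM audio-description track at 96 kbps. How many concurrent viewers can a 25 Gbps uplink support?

1572

Audio: 96 kbps = 0.096 Mbps.
Per-viewer media rate: 15.896 Mbps.
25 Gbps = 25,000 Mbps; 25,000 / 15.896 = 1572.72 → 1572 viewers.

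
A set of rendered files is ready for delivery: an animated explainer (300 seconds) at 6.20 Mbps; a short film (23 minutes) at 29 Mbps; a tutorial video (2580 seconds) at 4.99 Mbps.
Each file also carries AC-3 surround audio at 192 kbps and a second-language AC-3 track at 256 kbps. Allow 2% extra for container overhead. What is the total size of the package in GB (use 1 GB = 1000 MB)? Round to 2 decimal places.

Audio total: 192 + 256 = 448 kbps = 0.448 Mbps.
animated explainer: 6.648 Mbps × 300 s × 1.02 = 2034.3 Mb
short film: 29.448 Mbps × 1380 s × 1.02 = 41451.0 Mb
tutorial video: 5.438 Mbps × 2580 s × 1.02 = 14310.6 Mb
Total: 57795.9 Mb = 7224.5 MB.
= 7.224 GB.

7.22 GB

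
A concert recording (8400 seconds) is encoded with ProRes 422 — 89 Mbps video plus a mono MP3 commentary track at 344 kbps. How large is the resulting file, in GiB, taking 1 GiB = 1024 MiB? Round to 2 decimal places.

87.37 GiB

Audio: 344 kbps = 0.344 Mbps.
Total bitrate: 89 + 0.344 = 89.344 Mbps.
Stream data: 89.344 Mbps × 8400 s = 750489.6 Mb.
750,490 Mb = 93,811,200,000 bytes ÷ 1,073,741,824 = 87.37 GiB.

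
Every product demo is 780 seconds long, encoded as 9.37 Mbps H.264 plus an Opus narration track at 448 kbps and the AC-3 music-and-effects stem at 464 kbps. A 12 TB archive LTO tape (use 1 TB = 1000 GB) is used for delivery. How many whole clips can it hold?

11970

Audio total: 448 + 464 = 912 kbps = 0.912 Mbps.
Total bitrate: 10.282 Mbps.
Per item: 10.282 Mbps × 780 s = 8,020 Mb = 1,002 MB.
Capacity: 12 TB = 96,000,000 Mb; 11970.13 items → 11970 complete.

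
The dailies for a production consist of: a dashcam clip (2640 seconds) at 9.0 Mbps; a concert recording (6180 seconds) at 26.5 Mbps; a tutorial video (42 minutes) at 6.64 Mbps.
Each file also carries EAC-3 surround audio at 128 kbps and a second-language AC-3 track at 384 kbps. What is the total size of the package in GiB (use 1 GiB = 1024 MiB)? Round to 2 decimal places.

Audio total: 128 + 384 = 512 kbps = 0.512 Mbps.
dashcam clip: 9.512 Mbps × 2640 s = 25111.7 Mb
concert recording: 27.012 Mbps × 6180 s = 166934.2 Mb
tutorial video: 7.152 Mbps × 2520 s = 18023.0 Mb
Total: 210068.9 Mb = 26258.6 MB.
= 24.46 GiB.

24.46 GiB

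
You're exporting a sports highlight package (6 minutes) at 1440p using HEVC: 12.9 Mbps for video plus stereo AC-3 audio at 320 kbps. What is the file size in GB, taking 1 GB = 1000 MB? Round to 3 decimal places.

0.595 GB

6 min = 360 s
Audio: 320 kbps = 0.320 Mbps.
Total bitrate: 12.9 + 0.320 = 13.220 Mbps.
Stream data: 13.220 Mbps × 360 s = 4759.2 Mb.
4,759 Mb ÷ 8 = 594.9 MB → 0.5949 GB.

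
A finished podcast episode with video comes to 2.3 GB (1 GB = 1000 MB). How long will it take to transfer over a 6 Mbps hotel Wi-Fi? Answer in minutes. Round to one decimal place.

File: 2.3 GB = 18400.0 Mb.
At 6 Mbps: 18400.0 / 6 = 3066.7 s ≈ 51.1 minutes.

51.1 minutes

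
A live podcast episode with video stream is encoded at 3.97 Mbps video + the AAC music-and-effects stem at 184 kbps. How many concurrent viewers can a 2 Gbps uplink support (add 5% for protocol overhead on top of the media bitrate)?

458

Audio: 184 kbps = 0.184 Mbps.
Per-viewer media rate: 4.154 Mbps.
On the wire with 5% overhead: 4.362 Mbps.
2 Gbps = 2,000 Mbps; 2,000 / 4.362 = 458.54 → 458 viewers.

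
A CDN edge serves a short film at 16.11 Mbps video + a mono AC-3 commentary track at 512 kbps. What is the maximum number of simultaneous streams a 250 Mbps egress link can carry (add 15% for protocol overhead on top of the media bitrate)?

13

Audio: 512 kbps = 0.512 Mbps.
Per-viewer media rate: 16.622 Mbps.
On the wire with 15% overhead: 19.115 Mbps.
250 Mbps = 250.0 Mbps; 250.0 / 19.115 = 13.08 → 13 viewers.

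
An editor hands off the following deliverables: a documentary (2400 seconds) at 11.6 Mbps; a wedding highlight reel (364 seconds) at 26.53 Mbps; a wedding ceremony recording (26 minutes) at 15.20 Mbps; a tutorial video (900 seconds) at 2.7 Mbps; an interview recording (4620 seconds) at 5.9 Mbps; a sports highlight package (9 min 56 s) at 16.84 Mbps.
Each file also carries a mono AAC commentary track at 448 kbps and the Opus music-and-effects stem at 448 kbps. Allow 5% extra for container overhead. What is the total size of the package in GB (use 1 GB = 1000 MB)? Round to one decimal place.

Audio total: 448 + 448 = 896 kbps = 0.896 Mbps.
documentary: 12.496 Mbps × 2400 s × 1.05 = 31489.9 Mb
wedding highlight reel: 27.426 Mbps × 364 s × 1.05 = 10482.2 Mb
wedding ceremony recording: 16.096 Mbps × 1560 s × 1.05 = 26365.2 Mb
tutorial video: 3.596 Mbps × 900 s × 1.05 = 3398.2 Mb
interview recording: 6.796 Mbps × 4620 s × 1.05 = 32967.4 Mb
sports highlight package: 17.736 Mbps × 596 s × 1.05 = 11099.2 Mb
Total: 115802.2 Mb = 14475.3 MB.
= 14.48 GB.

14.5 GB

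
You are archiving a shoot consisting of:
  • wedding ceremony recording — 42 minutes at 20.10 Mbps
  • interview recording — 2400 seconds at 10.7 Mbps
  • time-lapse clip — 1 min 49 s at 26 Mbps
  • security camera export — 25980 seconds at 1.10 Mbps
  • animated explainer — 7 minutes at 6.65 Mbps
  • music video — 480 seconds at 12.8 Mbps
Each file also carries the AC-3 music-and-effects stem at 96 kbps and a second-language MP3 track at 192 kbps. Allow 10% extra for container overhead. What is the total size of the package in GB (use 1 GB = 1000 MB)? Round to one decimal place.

17.3 GB

Audio total: 96 + 192 = 288 kbps = 0.288 Mbps.
wedding ceremony recording: 20.388 Mbps × 2520 s × 1.10 = 56515.5 Mb
interview recording: 10.988 Mbps × 2400 s × 1.10 = 29008.3 Mb
time-lapse clip: 26.288 Mbps × 109 s × 1.10 = 3151.9 Mb
security camera export: 1.388 Mbps × 25980 s × 1.10 = 39666.3 Mb
animated explainer: 6.938 Mbps × 420 s × 1.10 = 3205.4 Mb
music video: 13.088 Mbps × 480 s × 1.10 = 6910.5 Mb
Total: 138457.9 Mb = 17307.2 MB.
= 17.31 GB.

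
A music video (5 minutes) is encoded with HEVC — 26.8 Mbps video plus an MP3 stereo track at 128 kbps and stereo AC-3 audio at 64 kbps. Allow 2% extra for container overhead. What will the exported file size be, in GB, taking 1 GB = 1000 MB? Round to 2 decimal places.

5 min = 300 s
Audio total: 128 + 64 = 192 kbps = 0.192 Mbps.
Total bitrate: 26.8 + 0.192 = 26.992 Mbps.
Stream data: 26.992 Mbps × 300 s = 8097.6 Mb.
With 2% container overhead: ×1.02.
8,260 Mb ÷ 8 = 1,032 MB → 1.032 GB.

1.03 GB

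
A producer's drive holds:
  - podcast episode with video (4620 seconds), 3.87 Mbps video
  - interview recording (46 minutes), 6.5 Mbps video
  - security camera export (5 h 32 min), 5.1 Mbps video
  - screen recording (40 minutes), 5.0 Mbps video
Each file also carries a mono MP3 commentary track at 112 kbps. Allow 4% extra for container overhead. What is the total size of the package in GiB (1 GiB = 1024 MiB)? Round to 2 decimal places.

Audio: 112 kbps = 0.112 Mbps.
podcast episode with video: 3.982 Mbps × 4620 s × 1.04 = 19132.7 Mb
interview recording: 6.612 Mbps × 2760 s × 1.04 = 18979.1 Mb
security camera export: 5.212 Mbps × 19920 s × 1.04 = 107976.0 Mb
screen recording: 5.112 Mbps × 2400 s × 1.04 = 12759.6 Mb
Total: 158847.3 Mb = 19855.9 MB.
= 18.49 GiB.

18.49 GiB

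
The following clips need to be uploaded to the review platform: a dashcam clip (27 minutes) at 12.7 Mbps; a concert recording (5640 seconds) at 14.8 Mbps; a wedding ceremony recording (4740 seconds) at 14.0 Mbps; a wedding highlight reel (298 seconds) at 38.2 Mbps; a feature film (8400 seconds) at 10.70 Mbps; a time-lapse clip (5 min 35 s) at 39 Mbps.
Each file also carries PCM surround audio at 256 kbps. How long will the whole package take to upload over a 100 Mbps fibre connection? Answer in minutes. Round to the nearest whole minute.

48 minutes

Audio: 256 kbps = 0.256 Mbps.
dashcam clip: 12.956 Mbps × 1620 s = 20988.7 Mb
concert recording: 15.056 Mbps × 5640 s = 84915.8 Mb
wedding ceremony recording: 14.256 Mbps × 4740 s = 67573.4 Mb
wedding highlight reel: 38.456 Mbps × 298 s = 11459.9 Mb
feature film: 10.956 Mbps × 8400 s = 92030.4 Mb
time-lapse clip: 39.256 Mbps × 335 s = 13150.8 Mb
Total: 290119.0 Mb = 36264.9 MB.
At 100 Mbps: 290119.0 / 100 = 2901 s ≈ 48.4 minutes.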